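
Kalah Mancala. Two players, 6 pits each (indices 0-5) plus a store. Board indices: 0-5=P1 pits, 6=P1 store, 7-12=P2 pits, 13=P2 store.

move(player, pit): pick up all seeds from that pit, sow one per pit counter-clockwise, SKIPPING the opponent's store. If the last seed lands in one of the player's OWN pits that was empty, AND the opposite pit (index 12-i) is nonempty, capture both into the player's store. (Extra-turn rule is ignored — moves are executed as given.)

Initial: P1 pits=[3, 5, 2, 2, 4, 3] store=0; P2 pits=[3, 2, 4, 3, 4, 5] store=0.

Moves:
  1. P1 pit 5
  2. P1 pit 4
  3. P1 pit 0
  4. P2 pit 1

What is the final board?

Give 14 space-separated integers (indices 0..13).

Answer: 0 6 3 3 0 1 2 5 0 5 4 5 6 0

Derivation:
Move 1: P1 pit5 -> P1=[3,5,2,2,4,0](1) P2=[4,3,4,3,4,5](0)
Move 2: P1 pit4 -> P1=[3,5,2,2,0,1](2) P2=[5,4,4,3,4,5](0)
Move 3: P1 pit0 -> P1=[0,6,3,3,0,1](2) P2=[5,4,4,3,4,5](0)
Move 4: P2 pit1 -> P1=[0,6,3,3,0,1](2) P2=[5,0,5,4,5,6](0)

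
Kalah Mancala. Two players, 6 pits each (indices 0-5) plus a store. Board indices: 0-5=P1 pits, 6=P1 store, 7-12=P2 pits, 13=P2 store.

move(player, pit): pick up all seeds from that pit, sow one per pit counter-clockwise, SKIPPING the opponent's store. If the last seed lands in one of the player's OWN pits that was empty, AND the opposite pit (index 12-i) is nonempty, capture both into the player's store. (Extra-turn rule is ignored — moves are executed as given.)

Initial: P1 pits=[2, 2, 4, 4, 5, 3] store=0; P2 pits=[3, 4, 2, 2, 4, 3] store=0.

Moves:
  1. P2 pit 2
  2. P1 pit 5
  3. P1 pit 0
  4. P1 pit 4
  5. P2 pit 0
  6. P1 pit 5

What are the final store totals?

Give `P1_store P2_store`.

Answer: 3 0

Derivation:
Move 1: P2 pit2 -> P1=[2,2,4,4,5,3](0) P2=[3,4,0,3,5,3](0)
Move 2: P1 pit5 -> P1=[2,2,4,4,5,0](1) P2=[4,5,0,3,5,3](0)
Move 3: P1 pit0 -> P1=[0,3,5,4,5,0](1) P2=[4,5,0,3,5,3](0)
Move 4: P1 pit4 -> P1=[0,3,5,4,0,1](2) P2=[5,6,1,3,5,3](0)
Move 5: P2 pit0 -> P1=[0,3,5,4,0,1](2) P2=[0,7,2,4,6,4](0)
Move 6: P1 pit5 -> P1=[0,3,5,4,0,0](3) P2=[0,7,2,4,6,4](0)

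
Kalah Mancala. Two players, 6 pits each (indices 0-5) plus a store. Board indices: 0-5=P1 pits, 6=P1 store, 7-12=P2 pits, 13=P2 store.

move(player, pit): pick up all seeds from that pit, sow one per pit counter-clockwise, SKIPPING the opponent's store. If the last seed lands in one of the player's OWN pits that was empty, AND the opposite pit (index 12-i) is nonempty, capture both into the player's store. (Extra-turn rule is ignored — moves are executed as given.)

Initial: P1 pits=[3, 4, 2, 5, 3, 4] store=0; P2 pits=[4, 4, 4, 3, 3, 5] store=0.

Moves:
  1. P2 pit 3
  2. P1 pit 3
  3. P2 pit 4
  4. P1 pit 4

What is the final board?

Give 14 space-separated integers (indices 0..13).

Answer: 4 5 2 0 0 6 2 6 6 4 0 0 7 2

Derivation:
Move 1: P2 pit3 -> P1=[3,4,2,5,3,4](0) P2=[4,4,4,0,4,6](1)
Move 2: P1 pit3 -> P1=[3,4,2,0,4,5](1) P2=[5,5,4,0,4,6](1)
Move 3: P2 pit4 -> P1=[4,5,2,0,4,5](1) P2=[5,5,4,0,0,7](2)
Move 4: P1 pit4 -> P1=[4,5,2,0,0,6](2) P2=[6,6,4,0,0,7](2)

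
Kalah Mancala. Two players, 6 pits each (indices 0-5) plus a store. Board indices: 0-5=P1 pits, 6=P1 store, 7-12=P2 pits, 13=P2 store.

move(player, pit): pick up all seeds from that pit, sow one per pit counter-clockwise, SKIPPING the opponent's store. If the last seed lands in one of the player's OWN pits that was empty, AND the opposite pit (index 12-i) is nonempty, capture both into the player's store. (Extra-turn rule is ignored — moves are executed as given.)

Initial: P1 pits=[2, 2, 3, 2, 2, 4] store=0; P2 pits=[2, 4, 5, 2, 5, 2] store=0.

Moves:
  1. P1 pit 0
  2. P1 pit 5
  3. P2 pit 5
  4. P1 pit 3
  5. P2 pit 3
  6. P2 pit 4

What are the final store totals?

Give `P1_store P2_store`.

Move 1: P1 pit0 -> P1=[0,3,4,2,2,4](0) P2=[2,4,5,2,5,2](0)
Move 2: P1 pit5 -> P1=[0,3,4,2,2,0](1) P2=[3,5,6,2,5,2](0)
Move 3: P2 pit5 -> P1=[1,3,4,2,2,0](1) P2=[3,5,6,2,5,0](1)
Move 4: P1 pit3 -> P1=[1,3,4,0,3,0](5) P2=[0,5,6,2,5,0](1)
Move 5: P2 pit3 -> P1=[0,3,4,0,3,0](5) P2=[0,5,6,0,6,0](3)
Move 6: P2 pit4 -> P1=[1,4,5,1,3,0](5) P2=[0,5,6,0,0,1](4)

Answer: 5 4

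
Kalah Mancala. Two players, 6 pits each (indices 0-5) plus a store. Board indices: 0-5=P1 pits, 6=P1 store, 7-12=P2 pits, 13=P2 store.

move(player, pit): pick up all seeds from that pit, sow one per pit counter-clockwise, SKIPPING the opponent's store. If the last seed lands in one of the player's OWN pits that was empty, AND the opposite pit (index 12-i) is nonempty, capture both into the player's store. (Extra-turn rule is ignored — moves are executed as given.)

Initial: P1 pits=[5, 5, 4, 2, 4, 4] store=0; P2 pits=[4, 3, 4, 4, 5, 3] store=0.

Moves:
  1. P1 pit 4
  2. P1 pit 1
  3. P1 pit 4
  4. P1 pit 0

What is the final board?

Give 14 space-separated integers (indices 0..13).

Answer: 0 1 6 4 1 8 2 5 4 4 4 5 3 0

Derivation:
Move 1: P1 pit4 -> P1=[5,5,4,2,0,5](1) P2=[5,4,4,4,5,3](0)
Move 2: P1 pit1 -> P1=[5,0,5,3,1,6](2) P2=[5,4,4,4,5,3](0)
Move 3: P1 pit4 -> P1=[5,0,5,3,0,7](2) P2=[5,4,4,4,5,3](0)
Move 4: P1 pit0 -> P1=[0,1,6,4,1,8](2) P2=[5,4,4,4,5,3](0)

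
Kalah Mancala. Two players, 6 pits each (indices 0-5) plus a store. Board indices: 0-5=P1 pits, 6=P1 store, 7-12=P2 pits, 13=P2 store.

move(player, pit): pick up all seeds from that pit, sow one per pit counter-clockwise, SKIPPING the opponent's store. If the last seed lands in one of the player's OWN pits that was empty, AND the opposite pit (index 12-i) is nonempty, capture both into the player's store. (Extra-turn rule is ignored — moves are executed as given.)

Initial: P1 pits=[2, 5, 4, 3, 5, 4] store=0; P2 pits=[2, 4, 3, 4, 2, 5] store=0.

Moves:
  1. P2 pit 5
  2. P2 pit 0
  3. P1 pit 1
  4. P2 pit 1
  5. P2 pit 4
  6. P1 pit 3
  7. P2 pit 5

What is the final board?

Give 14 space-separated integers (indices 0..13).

Move 1: P2 pit5 -> P1=[3,6,5,4,5,4](0) P2=[2,4,3,4,2,0](1)
Move 2: P2 pit0 -> P1=[3,6,5,4,5,4](0) P2=[0,5,4,4,2,0](1)
Move 3: P1 pit1 -> P1=[3,0,6,5,6,5](1) P2=[1,5,4,4,2,0](1)
Move 4: P2 pit1 -> P1=[3,0,6,5,6,5](1) P2=[1,0,5,5,3,1](2)
Move 5: P2 pit4 -> P1=[4,0,6,5,6,5](1) P2=[1,0,5,5,0,2](3)
Move 6: P1 pit3 -> P1=[4,0,6,0,7,6](2) P2=[2,1,5,5,0,2](3)
Move 7: P2 pit5 -> P1=[5,0,6,0,7,6](2) P2=[2,1,5,5,0,0](4)

Answer: 5 0 6 0 7 6 2 2 1 5 5 0 0 4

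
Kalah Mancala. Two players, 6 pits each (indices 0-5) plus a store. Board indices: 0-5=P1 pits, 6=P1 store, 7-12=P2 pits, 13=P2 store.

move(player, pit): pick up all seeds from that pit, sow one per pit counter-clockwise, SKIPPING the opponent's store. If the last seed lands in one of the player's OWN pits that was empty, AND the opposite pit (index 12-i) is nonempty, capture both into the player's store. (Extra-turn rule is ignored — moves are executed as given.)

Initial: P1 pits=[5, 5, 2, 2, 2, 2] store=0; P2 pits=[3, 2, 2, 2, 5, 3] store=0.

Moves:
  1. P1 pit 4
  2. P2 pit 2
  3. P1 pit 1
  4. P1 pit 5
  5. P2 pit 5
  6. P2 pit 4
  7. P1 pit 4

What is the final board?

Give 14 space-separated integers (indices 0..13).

Move 1: P1 pit4 -> P1=[5,5,2,2,0,3](1) P2=[3,2,2,2,5,3](0)
Move 2: P2 pit2 -> P1=[5,5,2,2,0,3](1) P2=[3,2,0,3,6,3](0)
Move 3: P1 pit1 -> P1=[5,0,3,3,1,4](2) P2=[3,2,0,3,6,3](0)
Move 4: P1 pit5 -> P1=[5,0,3,3,1,0](3) P2=[4,3,1,3,6,3](0)
Move 5: P2 pit5 -> P1=[6,1,3,3,1,0](3) P2=[4,3,1,3,6,0](1)
Move 6: P2 pit4 -> P1=[7,2,4,4,1,0](3) P2=[4,3,1,3,0,1](2)
Move 7: P1 pit4 -> P1=[7,2,4,4,0,0](8) P2=[0,3,1,3,0,1](2)

Answer: 7 2 4 4 0 0 8 0 3 1 3 0 1 2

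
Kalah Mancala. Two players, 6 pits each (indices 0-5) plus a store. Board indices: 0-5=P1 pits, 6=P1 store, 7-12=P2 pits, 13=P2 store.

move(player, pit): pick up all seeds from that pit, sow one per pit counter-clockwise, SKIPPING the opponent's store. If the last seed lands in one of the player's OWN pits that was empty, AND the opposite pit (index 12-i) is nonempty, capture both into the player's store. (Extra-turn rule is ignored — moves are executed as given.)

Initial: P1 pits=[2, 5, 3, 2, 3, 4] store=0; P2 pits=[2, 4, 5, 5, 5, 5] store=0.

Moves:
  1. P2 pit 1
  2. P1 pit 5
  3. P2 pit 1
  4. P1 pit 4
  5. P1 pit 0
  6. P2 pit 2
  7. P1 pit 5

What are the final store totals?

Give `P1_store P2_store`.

Answer: 3 1

Derivation:
Move 1: P2 pit1 -> P1=[2,5,3,2,3,4](0) P2=[2,0,6,6,6,6](0)
Move 2: P1 pit5 -> P1=[2,5,3,2,3,0](1) P2=[3,1,7,6,6,6](0)
Move 3: P2 pit1 -> P1=[2,5,3,2,3,0](1) P2=[3,0,8,6,6,6](0)
Move 4: P1 pit4 -> P1=[2,5,3,2,0,1](2) P2=[4,0,8,6,6,6](0)
Move 5: P1 pit0 -> P1=[0,6,4,2,0,1](2) P2=[4,0,8,6,6,6](0)
Move 6: P2 pit2 -> P1=[1,7,5,3,0,1](2) P2=[4,0,0,7,7,7](1)
Move 7: P1 pit5 -> P1=[1,7,5,3,0,0](3) P2=[4,0,0,7,7,7](1)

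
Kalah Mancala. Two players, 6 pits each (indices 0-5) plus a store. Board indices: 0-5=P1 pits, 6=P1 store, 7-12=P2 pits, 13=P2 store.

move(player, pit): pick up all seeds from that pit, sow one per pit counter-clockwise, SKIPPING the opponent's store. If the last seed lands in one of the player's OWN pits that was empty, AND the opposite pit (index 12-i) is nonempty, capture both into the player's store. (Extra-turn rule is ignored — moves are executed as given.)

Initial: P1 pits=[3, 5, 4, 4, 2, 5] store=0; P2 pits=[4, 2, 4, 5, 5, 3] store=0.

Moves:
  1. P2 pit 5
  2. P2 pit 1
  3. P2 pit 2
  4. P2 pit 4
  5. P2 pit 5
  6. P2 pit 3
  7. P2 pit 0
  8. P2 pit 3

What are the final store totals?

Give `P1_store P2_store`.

Answer: 0 5

Derivation:
Move 1: P2 pit5 -> P1=[4,6,4,4,2,5](0) P2=[4,2,4,5,5,0](1)
Move 2: P2 pit1 -> P1=[4,6,4,4,2,5](0) P2=[4,0,5,6,5,0](1)
Move 3: P2 pit2 -> P1=[5,6,4,4,2,5](0) P2=[4,0,0,7,6,1](2)
Move 4: P2 pit4 -> P1=[6,7,5,5,2,5](0) P2=[4,0,0,7,0,2](3)
Move 5: P2 pit5 -> P1=[7,7,5,5,2,5](0) P2=[4,0,0,7,0,0](4)
Move 6: P2 pit3 -> P1=[8,8,6,6,2,5](0) P2=[4,0,0,0,1,1](5)
Move 7: P2 pit0 -> P1=[8,8,6,6,2,5](0) P2=[0,1,1,1,2,1](5)
Move 8: P2 pit3 -> P1=[8,8,6,6,2,5](0) P2=[0,1,1,0,3,1](5)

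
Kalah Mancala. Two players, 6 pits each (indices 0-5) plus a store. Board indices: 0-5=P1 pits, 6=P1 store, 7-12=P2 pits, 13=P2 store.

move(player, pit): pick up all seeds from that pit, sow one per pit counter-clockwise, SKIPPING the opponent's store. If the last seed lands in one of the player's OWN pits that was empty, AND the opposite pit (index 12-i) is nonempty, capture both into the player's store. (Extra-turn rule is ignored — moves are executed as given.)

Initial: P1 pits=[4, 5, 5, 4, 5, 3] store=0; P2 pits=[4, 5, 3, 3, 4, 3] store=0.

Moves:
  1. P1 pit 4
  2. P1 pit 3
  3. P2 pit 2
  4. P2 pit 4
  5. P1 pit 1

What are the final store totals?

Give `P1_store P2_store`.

Answer: 3 2

Derivation:
Move 1: P1 pit4 -> P1=[4,5,5,4,0,4](1) P2=[5,6,4,3,4,3](0)
Move 2: P1 pit3 -> P1=[4,5,5,0,1,5](2) P2=[6,6,4,3,4,3](0)
Move 3: P2 pit2 -> P1=[4,5,5,0,1,5](2) P2=[6,6,0,4,5,4](1)
Move 4: P2 pit4 -> P1=[5,6,6,0,1,5](2) P2=[6,6,0,4,0,5](2)
Move 5: P1 pit1 -> P1=[5,0,7,1,2,6](3) P2=[7,6,0,4,0,5](2)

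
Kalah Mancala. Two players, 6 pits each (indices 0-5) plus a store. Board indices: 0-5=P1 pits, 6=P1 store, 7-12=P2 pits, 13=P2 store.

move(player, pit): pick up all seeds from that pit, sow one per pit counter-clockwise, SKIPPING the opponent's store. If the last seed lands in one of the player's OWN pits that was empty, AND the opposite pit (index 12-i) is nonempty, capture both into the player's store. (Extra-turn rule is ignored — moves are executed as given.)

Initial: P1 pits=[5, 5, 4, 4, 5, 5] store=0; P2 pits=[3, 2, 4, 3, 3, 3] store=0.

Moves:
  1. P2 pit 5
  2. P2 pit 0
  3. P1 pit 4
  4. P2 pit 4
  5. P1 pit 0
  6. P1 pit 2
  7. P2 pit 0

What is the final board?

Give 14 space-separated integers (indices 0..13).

Move 1: P2 pit5 -> P1=[6,6,4,4,5,5](0) P2=[3,2,4,3,3,0](1)
Move 2: P2 pit0 -> P1=[6,6,4,4,5,5](0) P2=[0,3,5,4,3,0](1)
Move 3: P1 pit4 -> P1=[6,6,4,4,0,6](1) P2=[1,4,6,4,3,0](1)
Move 4: P2 pit4 -> P1=[7,6,4,4,0,6](1) P2=[1,4,6,4,0,1](2)
Move 5: P1 pit0 -> P1=[0,7,5,5,1,7](2) P2=[2,4,6,4,0,1](2)
Move 6: P1 pit2 -> P1=[0,7,0,6,2,8](3) P2=[3,4,6,4,0,1](2)
Move 7: P2 pit0 -> P1=[0,7,0,6,2,8](3) P2=[0,5,7,5,0,1](2)

Answer: 0 7 0 6 2 8 3 0 5 7 5 0 1 2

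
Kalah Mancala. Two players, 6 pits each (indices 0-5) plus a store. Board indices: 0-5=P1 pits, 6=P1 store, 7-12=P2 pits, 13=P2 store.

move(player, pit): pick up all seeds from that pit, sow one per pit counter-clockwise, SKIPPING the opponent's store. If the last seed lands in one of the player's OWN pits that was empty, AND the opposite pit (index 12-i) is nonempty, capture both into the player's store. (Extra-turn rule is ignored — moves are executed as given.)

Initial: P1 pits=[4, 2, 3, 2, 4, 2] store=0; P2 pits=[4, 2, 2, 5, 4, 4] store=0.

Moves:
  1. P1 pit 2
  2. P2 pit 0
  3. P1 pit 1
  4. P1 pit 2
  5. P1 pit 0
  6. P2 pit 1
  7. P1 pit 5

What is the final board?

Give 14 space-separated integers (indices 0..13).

Move 1: P1 pit2 -> P1=[4,2,0,3,5,3](0) P2=[4,2,2,5,4,4](0)
Move 2: P2 pit0 -> P1=[4,2,0,3,5,3](0) P2=[0,3,3,6,5,4](0)
Move 3: P1 pit1 -> P1=[4,0,1,4,5,3](0) P2=[0,3,3,6,5,4](0)
Move 4: P1 pit2 -> P1=[4,0,0,5,5,3](0) P2=[0,3,3,6,5,4](0)
Move 5: P1 pit0 -> P1=[0,1,1,6,6,3](0) P2=[0,3,3,6,5,4](0)
Move 6: P2 pit1 -> P1=[0,1,1,6,6,3](0) P2=[0,0,4,7,6,4](0)
Move 7: P1 pit5 -> P1=[0,1,1,6,6,0](1) P2=[1,1,4,7,6,4](0)

Answer: 0 1 1 6 6 0 1 1 1 4 7 6 4 0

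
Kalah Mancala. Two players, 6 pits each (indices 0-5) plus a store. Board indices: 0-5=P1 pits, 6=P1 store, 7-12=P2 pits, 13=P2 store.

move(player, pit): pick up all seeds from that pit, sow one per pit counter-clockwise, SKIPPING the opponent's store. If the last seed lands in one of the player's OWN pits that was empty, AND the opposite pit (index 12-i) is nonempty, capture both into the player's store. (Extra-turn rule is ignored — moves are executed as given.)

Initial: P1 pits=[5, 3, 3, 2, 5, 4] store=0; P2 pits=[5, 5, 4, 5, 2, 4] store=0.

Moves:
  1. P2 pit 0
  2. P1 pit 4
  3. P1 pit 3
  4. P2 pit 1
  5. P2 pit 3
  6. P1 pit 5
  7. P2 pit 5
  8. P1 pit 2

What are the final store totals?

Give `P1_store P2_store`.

Answer: 3 3

Derivation:
Move 1: P2 pit0 -> P1=[5,3,3,2,5,4](0) P2=[0,6,5,6,3,5](0)
Move 2: P1 pit4 -> P1=[5,3,3,2,0,5](1) P2=[1,7,6,6,3,5](0)
Move 3: P1 pit3 -> P1=[5,3,3,0,1,6](1) P2=[1,7,6,6,3,5](0)
Move 4: P2 pit1 -> P1=[6,4,3,0,1,6](1) P2=[1,0,7,7,4,6](1)
Move 5: P2 pit3 -> P1=[7,5,4,1,1,6](1) P2=[1,0,7,0,5,7](2)
Move 6: P1 pit5 -> P1=[7,5,4,1,1,0](2) P2=[2,1,8,1,6,7](2)
Move 7: P2 pit5 -> P1=[8,6,5,2,2,1](2) P2=[2,1,8,1,6,0](3)
Move 8: P1 pit2 -> P1=[8,6,0,3,3,2](3) P2=[3,1,8,1,6,0](3)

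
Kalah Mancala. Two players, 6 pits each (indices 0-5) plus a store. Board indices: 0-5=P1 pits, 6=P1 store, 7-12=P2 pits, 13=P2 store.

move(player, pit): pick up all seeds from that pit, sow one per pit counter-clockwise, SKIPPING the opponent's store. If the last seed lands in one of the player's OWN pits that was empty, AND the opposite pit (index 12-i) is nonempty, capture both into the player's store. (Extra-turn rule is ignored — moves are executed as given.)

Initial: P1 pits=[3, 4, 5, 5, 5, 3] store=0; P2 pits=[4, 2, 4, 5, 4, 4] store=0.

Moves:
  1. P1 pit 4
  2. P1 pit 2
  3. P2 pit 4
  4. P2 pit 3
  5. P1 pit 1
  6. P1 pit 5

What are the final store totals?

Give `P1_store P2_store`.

Answer: 4 2

Derivation:
Move 1: P1 pit4 -> P1=[3,4,5,5,0,4](1) P2=[5,3,5,5,4,4](0)
Move 2: P1 pit2 -> P1=[3,4,0,6,1,5](2) P2=[6,3,5,5,4,4](0)
Move 3: P2 pit4 -> P1=[4,5,0,6,1,5](2) P2=[6,3,5,5,0,5](1)
Move 4: P2 pit3 -> P1=[5,6,0,6,1,5](2) P2=[6,3,5,0,1,6](2)
Move 5: P1 pit1 -> P1=[5,0,1,7,2,6](3) P2=[7,3,5,0,1,6](2)
Move 6: P1 pit5 -> P1=[5,0,1,7,2,0](4) P2=[8,4,6,1,2,6](2)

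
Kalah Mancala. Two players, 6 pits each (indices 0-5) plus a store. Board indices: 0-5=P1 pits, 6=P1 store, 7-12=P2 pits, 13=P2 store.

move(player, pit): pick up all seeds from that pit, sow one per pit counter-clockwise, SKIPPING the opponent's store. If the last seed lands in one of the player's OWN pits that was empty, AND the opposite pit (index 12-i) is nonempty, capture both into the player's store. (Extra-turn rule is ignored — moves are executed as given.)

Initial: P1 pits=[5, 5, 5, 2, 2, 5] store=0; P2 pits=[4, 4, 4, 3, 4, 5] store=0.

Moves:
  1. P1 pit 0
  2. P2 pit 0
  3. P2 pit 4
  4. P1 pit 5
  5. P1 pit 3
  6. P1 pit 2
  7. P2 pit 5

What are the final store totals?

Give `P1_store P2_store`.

Move 1: P1 pit0 -> P1=[0,6,6,3,3,6](0) P2=[4,4,4,3,4,5](0)
Move 2: P2 pit0 -> P1=[0,6,6,3,3,6](0) P2=[0,5,5,4,5,5](0)
Move 3: P2 pit4 -> P1=[1,7,7,3,3,6](0) P2=[0,5,5,4,0,6](1)
Move 4: P1 pit5 -> P1=[1,7,7,3,3,0](1) P2=[1,6,6,5,1,6](1)
Move 5: P1 pit3 -> P1=[1,7,7,0,4,1](2) P2=[1,6,6,5,1,6](1)
Move 6: P1 pit2 -> P1=[1,7,0,1,5,2](3) P2=[2,7,7,5,1,6](1)
Move 7: P2 pit5 -> P1=[2,8,1,2,6,2](3) P2=[2,7,7,5,1,0](2)

Answer: 3 2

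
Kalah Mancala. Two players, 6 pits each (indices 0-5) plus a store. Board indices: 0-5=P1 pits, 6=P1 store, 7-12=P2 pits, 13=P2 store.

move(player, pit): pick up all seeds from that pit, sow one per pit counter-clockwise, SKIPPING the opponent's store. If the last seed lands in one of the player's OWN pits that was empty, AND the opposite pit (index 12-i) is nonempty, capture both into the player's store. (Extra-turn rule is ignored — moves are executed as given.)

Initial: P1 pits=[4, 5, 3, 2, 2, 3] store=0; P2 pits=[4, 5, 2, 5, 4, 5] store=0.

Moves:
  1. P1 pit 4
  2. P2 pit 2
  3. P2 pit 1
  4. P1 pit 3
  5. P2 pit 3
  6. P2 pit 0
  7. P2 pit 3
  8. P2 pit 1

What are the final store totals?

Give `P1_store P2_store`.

Move 1: P1 pit4 -> P1=[4,5,3,2,0,4](1) P2=[4,5,2,5,4,5](0)
Move 2: P2 pit2 -> P1=[4,5,3,2,0,4](1) P2=[4,5,0,6,5,5](0)
Move 3: P2 pit1 -> P1=[4,5,3,2,0,4](1) P2=[4,0,1,7,6,6](1)
Move 4: P1 pit3 -> P1=[4,5,3,0,1,5](1) P2=[4,0,1,7,6,6](1)
Move 5: P2 pit3 -> P1=[5,6,4,1,1,5](1) P2=[4,0,1,0,7,7](2)
Move 6: P2 pit0 -> P1=[5,6,4,1,1,5](1) P2=[0,1,2,1,8,7](2)
Move 7: P2 pit3 -> P1=[5,6,4,1,1,5](1) P2=[0,1,2,0,9,7](2)
Move 8: P2 pit1 -> P1=[5,6,4,1,1,5](1) P2=[0,0,3,0,9,7](2)

Answer: 1 2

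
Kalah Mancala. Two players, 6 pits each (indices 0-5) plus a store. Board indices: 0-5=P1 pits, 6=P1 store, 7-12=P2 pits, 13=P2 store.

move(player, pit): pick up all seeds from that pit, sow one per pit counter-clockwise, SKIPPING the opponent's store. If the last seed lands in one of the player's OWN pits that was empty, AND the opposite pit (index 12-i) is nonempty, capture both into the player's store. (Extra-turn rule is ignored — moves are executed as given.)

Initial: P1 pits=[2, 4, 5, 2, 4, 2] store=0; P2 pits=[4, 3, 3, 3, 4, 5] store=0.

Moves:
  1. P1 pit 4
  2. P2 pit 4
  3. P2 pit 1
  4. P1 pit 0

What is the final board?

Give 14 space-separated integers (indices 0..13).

Move 1: P1 pit4 -> P1=[2,4,5,2,0,3](1) P2=[5,4,3,3,4,5](0)
Move 2: P2 pit4 -> P1=[3,5,5,2,0,3](1) P2=[5,4,3,3,0,6](1)
Move 3: P2 pit1 -> P1=[3,5,5,2,0,3](1) P2=[5,0,4,4,1,7](1)
Move 4: P1 pit0 -> P1=[0,6,6,3,0,3](1) P2=[5,0,4,4,1,7](1)

Answer: 0 6 6 3 0 3 1 5 0 4 4 1 7 1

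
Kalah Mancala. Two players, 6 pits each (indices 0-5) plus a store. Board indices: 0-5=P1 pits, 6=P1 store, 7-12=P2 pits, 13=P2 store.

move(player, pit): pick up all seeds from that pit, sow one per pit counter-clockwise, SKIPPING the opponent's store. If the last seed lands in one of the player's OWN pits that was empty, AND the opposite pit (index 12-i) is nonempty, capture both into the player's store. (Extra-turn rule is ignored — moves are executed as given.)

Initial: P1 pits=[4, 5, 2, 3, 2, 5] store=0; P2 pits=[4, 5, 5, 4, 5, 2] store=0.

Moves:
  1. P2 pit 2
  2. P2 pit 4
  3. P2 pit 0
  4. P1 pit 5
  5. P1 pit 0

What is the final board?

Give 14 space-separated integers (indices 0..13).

Move 1: P2 pit2 -> P1=[5,5,2,3,2,5](0) P2=[4,5,0,5,6,3](1)
Move 2: P2 pit4 -> P1=[6,6,3,4,2,5](0) P2=[4,5,0,5,0,4](2)
Move 3: P2 pit0 -> P1=[6,0,3,4,2,5](0) P2=[0,6,1,6,0,4](9)
Move 4: P1 pit5 -> P1=[6,0,3,4,2,0](1) P2=[1,7,2,7,0,4](9)
Move 5: P1 pit0 -> P1=[0,1,4,5,3,1](2) P2=[1,7,2,7,0,4](9)

Answer: 0 1 4 5 3 1 2 1 7 2 7 0 4 9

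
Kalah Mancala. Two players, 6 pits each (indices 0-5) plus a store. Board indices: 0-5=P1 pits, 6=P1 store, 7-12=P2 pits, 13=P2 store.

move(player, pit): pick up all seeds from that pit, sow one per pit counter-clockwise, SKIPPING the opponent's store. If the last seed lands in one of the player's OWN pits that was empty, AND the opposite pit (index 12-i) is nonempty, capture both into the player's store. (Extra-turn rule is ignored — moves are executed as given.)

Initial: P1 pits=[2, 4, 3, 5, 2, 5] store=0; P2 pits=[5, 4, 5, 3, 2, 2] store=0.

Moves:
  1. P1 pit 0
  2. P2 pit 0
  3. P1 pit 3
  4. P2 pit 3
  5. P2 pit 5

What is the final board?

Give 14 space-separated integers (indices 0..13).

Move 1: P1 pit0 -> P1=[0,5,4,5,2,5](0) P2=[5,4,5,3,2,2](0)
Move 2: P2 pit0 -> P1=[0,5,4,5,2,5](0) P2=[0,5,6,4,3,3](0)
Move 3: P1 pit3 -> P1=[0,5,4,0,3,6](1) P2=[1,6,6,4,3,3](0)
Move 4: P2 pit3 -> P1=[1,5,4,0,3,6](1) P2=[1,6,6,0,4,4](1)
Move 5: P2 pit5 -> P1=[2,6,5,0,3,6](1) P2=[1,6,6,0,4,0](2)

Answer: 2 6 5 0 3 6 1 1 6 6 0 4 0 2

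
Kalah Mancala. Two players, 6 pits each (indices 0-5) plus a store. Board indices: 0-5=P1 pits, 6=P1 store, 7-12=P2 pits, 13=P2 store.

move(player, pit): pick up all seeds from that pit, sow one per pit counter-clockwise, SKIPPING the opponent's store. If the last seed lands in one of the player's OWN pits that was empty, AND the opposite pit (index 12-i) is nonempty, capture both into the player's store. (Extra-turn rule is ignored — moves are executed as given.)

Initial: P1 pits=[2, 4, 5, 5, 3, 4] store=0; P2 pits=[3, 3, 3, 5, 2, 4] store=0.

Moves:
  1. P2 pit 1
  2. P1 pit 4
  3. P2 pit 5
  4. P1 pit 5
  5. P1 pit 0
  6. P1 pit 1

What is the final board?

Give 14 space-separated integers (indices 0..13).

Move 1: P2 pit1 -> P1=[2,4,5,5,3,4](0) P2=[3,0,4,6,3,4](0)
Move 2: P1 pit4 -> P1=[2,4,5,5,0,5](1) P2=[4,0,4,6,3,4](0)
Move 3: P2 pit5 -> P1=[3,5,6,5,0,5](1) P2=[4,0,4,6,3,0](1)
Move 4: P1 pit5 -> P1=[3,5,6,5,0,0](2) P2=[5,1,5,7,3,0](1)
Move 5: P1 pit0 -> P1=[0,6,7,6,0,0](2) P2=[5,1,5,7,3,0](1)
Move 6: P1 pit1 -> P1=[0,0,8,7,1,1](3) P2=[6,1,5,7,3,0](1)

Answer: 0 0 8 7 1 1 3 6 1 5 7 3 0 1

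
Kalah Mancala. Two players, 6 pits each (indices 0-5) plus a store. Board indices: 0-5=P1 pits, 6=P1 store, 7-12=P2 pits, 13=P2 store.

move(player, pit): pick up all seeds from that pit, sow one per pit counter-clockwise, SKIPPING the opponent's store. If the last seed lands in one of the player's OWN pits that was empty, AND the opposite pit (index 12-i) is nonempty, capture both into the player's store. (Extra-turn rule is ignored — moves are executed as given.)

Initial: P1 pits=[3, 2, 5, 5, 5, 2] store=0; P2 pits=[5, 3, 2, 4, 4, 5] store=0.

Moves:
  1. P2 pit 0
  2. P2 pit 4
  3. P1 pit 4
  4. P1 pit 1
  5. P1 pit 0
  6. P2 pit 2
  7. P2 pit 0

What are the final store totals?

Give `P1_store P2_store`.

Answer: 7 4

Derivation:
Move 1: P2 pit0 -> P1=[3,2,5,5,5,2](0) P2=[0,4,3,5,5,6](0)
Move 2: P2 pit4 -> P1=[4,3,6,5,5,2](0) P2=[0,4,3,5,0,7](1)
Move 3: P1 pit4 -> P1=[4,3,6,5,0,3](1) P2=[1,5,4,5,0,7](1)
Move 4: P1 pit1 -> P1=[4,0,7,6,0,3](7) P2=[1,0,4,5,0,7](1)
Move 5: P1 pit0 -> P1=[0,1,8,7,1,3](7) P2=[1,0,4,5,0,7](1)
Move 6: P2 pit2 -> P1=[0,1,8,7,1,3](7) P2=[1,0,0,6,1,8](2)
Move 7: P2 pit0 -> P1=[0,1,8,7,0,3](7) P2=[0,0,0,6,1,8](4)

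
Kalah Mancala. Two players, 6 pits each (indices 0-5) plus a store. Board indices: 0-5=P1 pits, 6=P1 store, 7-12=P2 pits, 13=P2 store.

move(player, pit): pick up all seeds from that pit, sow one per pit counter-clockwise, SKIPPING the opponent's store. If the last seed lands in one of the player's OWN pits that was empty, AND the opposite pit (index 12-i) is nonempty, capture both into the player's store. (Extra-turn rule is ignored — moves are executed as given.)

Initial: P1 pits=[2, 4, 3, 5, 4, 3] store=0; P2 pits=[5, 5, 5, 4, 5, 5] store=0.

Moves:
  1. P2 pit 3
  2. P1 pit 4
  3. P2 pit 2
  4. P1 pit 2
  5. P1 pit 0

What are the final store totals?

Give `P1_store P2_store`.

Answer: 1 2

Derivation:
Move 1: P2 pit3 -> P1=[3,4,3,5,4,3](0) P2=[5,5,5,0,6,6](1)
Move 2: P1 pit4 -> P1=[3,4,3,5,0,4](1) P2=[6,6,5,0,6,6](1)
Move 3: P2 pit2 -> P1=[4,4,3,5,0,4](1) P2=[6,6,0,1,7,7](2)
Move 4: P1 pit2 -> P1=[4,4,0,6,1,5](1) P2=[6,6,0,1,7,7](2)
Move 5: P1 pit0 -> P1=[0,5,1,7,2,5](1) P2=[6,6,0,1,7,7](2)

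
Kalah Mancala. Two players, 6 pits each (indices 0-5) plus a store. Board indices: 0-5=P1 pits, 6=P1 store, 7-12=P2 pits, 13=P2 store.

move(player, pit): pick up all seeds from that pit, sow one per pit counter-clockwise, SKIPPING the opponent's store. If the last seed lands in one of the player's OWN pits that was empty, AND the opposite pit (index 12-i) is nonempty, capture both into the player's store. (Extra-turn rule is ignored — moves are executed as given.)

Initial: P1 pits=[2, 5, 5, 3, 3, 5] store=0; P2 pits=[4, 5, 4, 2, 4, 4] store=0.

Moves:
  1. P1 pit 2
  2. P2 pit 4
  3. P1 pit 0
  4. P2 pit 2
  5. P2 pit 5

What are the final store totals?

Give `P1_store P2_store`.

Move 1: P1 pit2 -> P1=[2,5,0,4,4,6](1) P2=[5,5,4,2,4,4](0)
Move 2: P2 pit4 -> P1=[3,6,0,4,4,6](1) P2=[5,5,4,2,0,5](1)
Move 3: P1 pit0 -> P1=[0,7,1,5,4,6](1) P2=[5,5,4,2,0,5](1)
Move 4: P2 pit2 -> P1=[0,7,1,5,4,6](1) P2=[5,5,0,3,1,6](2)
Move 5: P2 pit5 -> P1=[1,8,2,6,5,6](1) P2=[5,5,0,3,1,0](3)

Answer: 1 3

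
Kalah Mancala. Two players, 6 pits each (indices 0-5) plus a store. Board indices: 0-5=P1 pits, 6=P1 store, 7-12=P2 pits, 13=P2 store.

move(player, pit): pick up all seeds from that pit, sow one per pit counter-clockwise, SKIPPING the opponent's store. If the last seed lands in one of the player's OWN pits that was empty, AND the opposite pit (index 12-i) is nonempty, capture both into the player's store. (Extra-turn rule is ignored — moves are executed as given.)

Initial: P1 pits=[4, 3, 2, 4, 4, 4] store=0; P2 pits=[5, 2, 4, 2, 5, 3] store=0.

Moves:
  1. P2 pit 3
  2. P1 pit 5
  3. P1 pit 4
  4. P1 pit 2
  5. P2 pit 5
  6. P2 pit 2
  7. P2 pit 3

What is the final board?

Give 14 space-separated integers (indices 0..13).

Answer: 6 4 1 5 0 1 7 7 0 0 0 8 1 2

Derivation:
Move 1: P2 pit3 -> P1=[4,3,2,4,4,4](0) P2=[5,2,4,0,6,4](0)
Move 2: P1 pit5 -> P1=[4,3,2,4,4,0](1) P2=[6,3,5,0,6,4](0)
Move 3: P1 pit4 -> P1=[4,3,2,4,0,1](2) P2=[7,4,5,0,6,4](0)
Move 4: P1 pit2 -> P1=[4,3,0,5,0,1](7) P2=[7,0,5,0,6,4](0)
Move 5: P2 pit5 -> P1=[5,4,1,5,0,1](7) P2=[7,0,5,0,6,0](1)
Move 6: P2 pit2 -> P1=[6,4,1,5,0,1](7) P2=[7,0,0,1,7,1](2)
Move 7: P2 pit3 -> P1=[6,4,1,5,0,1](7) P2=[7,0,0,0,8,1](2)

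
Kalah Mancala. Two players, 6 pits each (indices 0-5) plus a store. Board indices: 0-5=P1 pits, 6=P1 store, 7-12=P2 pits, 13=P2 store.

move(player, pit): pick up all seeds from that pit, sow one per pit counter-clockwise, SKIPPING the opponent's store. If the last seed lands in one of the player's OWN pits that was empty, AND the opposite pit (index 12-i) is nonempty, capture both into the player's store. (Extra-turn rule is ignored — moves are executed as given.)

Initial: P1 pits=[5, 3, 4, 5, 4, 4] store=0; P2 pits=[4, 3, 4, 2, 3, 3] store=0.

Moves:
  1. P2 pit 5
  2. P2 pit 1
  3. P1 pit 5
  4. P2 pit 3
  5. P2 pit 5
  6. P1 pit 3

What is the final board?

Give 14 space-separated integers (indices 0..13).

Answer: 6 4 4 0 5 1 2 6 2 6 0 5 0 3

Derivation:
Move 1: P2 pit5 -> P1=[6,4,4,5,4,4](0) P2=[4,3,4,2,3,0](1)
Move 2: P2 pit1 -> P1=[6,4,4,5,4,4](0) P2=[4,0,5,3,4,0](1)
Move 3: P1 pit5 -> P1=[6,4,4,5,4,0](1) P2=[5,1,6,3,4,0](1)
Move 4: P2 pit3 -> P1=[6,4,4,5,4,0](1) P2=[5,1,6,0,5,1](2)
Move 5: P2 pit5 -> P1=[6,4,4,5,4,0](1) P2=[5,1,6,0,5,0](3)
Move 6: P1 pit3 -> P1=[6,4,4,0,5,1](2) P2=[6,2,6,0,5,0](3)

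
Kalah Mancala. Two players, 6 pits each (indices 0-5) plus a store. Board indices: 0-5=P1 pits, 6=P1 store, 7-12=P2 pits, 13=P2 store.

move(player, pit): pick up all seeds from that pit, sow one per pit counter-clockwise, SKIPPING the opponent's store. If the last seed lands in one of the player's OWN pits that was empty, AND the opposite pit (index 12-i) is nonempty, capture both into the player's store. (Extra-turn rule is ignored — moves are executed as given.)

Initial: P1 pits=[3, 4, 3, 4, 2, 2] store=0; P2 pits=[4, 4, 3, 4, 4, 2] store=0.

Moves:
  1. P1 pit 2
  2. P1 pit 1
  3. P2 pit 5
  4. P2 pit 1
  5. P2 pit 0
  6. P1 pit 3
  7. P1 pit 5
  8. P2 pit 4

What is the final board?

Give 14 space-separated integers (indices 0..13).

Move 1: P1 pit2 -> P1=[3,4,0,5,3,3](0) P2=[4,4,3,4,4,2](0)
Move 2: P1 pit1 -> P1=[3,0,1,6,4,4](0) P2=[4,4,3,4,4,2](0)
Move 3: P2 pit5 -> P1=[4,0,1,6,4,4](0) P2=[4,4,3,4,4,0](1)
Move 4: P2 pit1 -> P1=[0,0,1,6,4,4](0) P2=[4,0,4,5,5,0](6)
Move 5: P2 pit0 -> P1=[0,0,1,6,4,4](0) P2=[0,1,5,6,6,0](6)
Move 6: P1 pit3 -> P1=[0,0,1,0,5,5](1) P2=[1,2,6,6,6,0](6)
Move 7: P1 pit5 -> P1=[0,0,1,0,5,0](2) P2=[2,3,7,7,6,0](6)
Move 8: P2 pit4 -> P1=[1,1,2,1,5,0](2) P2=[2,3,7,7,0,1](7)

Answer: 1 1 2 1 5 0 2 2 3 7 7 0 1 7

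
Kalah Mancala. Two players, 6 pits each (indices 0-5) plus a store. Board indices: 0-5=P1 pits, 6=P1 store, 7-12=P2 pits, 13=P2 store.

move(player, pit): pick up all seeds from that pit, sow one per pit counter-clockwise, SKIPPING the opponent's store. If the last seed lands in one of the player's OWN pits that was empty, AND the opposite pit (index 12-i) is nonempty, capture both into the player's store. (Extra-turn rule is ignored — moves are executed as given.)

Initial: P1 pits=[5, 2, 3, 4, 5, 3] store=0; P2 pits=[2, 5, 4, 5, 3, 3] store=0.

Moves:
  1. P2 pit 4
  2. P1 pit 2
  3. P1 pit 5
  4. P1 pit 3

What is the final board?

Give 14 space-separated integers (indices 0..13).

Move 1: P2 pit4 -> P1=[6,2,3,4,5,3](0) P2=[2,5,4,5,0,4](1)
Move 2: P1 pit2 -> P1=[6,2,0,5,6,4](0) P2=[2,5,4,5,0,4](1)
Move 3: P1 pit5 -> P1=[6,2,0,5,6,0](1) P2=[3,6,5,5,0,4](1)
Move 4: P1 pit3 -> P1=[6,2,0,0,7,1](2) P2=[4,7,5,5,0,4](1)

Answer: 6 2 0 0 7 1 2 4 7 5 5 0 4 1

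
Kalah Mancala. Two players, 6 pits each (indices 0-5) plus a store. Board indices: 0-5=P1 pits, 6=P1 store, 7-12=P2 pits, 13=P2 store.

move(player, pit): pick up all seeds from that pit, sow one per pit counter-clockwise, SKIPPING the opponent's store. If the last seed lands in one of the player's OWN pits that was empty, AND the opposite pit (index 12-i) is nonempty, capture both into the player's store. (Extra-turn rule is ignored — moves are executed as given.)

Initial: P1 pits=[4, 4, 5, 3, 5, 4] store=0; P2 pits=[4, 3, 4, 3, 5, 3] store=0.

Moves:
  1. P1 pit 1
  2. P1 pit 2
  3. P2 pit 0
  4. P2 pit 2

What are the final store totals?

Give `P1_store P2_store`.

Answer: 1 1

Derivation:
Move 1: P1 pit1 -> P1=[4,0,6,4,6,5](0) P2=[4,3,4,3,5,3](0)
Move 2: P1 pit2 -> P1=[4,0,0,5,7,6](1) P2=[5,4,4,3,5,3](0)
Move 3: P2 pit0 -> P1=[4,0,0,5,7,6](1) P2=[0,5,5,4,6,4](0)
Move 4: P2 pit2 -> P1=[5,0,0,5,7,6](1) P2=[0,5,0,5,7,5](1)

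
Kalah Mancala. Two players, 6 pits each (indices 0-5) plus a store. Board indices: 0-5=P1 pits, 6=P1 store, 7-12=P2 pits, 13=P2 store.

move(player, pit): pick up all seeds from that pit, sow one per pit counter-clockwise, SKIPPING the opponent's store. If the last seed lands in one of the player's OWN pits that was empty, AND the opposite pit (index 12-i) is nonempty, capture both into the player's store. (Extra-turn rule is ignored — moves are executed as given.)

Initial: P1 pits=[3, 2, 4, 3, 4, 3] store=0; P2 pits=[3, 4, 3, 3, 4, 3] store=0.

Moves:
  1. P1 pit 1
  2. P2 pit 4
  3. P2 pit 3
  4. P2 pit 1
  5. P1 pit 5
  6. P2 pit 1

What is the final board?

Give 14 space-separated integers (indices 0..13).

Move 1: P1 pit1 -> P1=[3,0,5,4,4,3](0) P2=[3,4,3,3,4,3](0)
Move 2: P2 pit4 -> P1=[4,1,5,4,4,3](0) P2=[3,4,3,3,0,4](1)
Move 3: P2 pit3 -> P1=[4,1,5,4,4,3](0) P2=[3,4,3,0,1,5](2)
Move 4: P2 pit1 -> P1=[4,1,5,4,4,3](0) P2=[3,0,4,1,2,6](2)
Move 5: P1 pit5 -> P1=[4,1,5,4,4,0](1) P2=[4,1,4,1,2,6](2)
Move 6: P2 pit1 -> P1=[4,1,5,4,4,0](1) P2=[4,0,5,1,2,6](2)

Answer: 4 1 5 4 4 0 1 4 0 5 1 2 6 2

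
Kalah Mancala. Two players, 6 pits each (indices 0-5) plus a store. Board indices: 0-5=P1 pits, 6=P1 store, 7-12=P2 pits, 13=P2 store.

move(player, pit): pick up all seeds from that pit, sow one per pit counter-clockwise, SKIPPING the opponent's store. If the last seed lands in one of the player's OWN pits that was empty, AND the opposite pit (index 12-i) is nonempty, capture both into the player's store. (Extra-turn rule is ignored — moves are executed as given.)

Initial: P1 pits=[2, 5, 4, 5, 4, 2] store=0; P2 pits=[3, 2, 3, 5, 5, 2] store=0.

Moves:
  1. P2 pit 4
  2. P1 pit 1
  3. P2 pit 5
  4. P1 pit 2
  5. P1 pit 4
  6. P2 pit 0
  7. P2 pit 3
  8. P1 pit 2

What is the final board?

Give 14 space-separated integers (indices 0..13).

Answer: 5 2 0 9 0 5 3 0 5 5 0 2 2 4

Derivation:
Move 1: P2 pit4 -> P1=[3,6,5,5,4,2](0) P2=[3,2,3,5,0,3](1)
Move 2: P1 pit1 -> P1=[3,0,6,6,5,3](1) P2=[4,2,3,5,0,3](1)
Move 3: P2 pit5 -> P1=[4,1,6,6,5,3](1) P2=[4,2,3,5,0,0](2)
Move 4: P1 pit2 -> P1=[4,1,0,7,6,4](2) P2=[5,3,3,5,0,0](2)
Move 5: P1 pit4 -> P1=[4,1,0,7,0,5](3) P2=[6,4,4,6,0,0](2)
Move 6: P2 pit0 -> P1=[4,1,0,7,0,5](3) P2=[0,5,5,7,1,1](3)
Move 7: P2 pit3 -> P1=[5,2,1,8,0,5](3) P2=[0,5,5,0,2,2](4)
Move 8: P1 pit2 -> P1=[5,2,0,9,0,5](3) P2=[0,5,5,0,2,2](4)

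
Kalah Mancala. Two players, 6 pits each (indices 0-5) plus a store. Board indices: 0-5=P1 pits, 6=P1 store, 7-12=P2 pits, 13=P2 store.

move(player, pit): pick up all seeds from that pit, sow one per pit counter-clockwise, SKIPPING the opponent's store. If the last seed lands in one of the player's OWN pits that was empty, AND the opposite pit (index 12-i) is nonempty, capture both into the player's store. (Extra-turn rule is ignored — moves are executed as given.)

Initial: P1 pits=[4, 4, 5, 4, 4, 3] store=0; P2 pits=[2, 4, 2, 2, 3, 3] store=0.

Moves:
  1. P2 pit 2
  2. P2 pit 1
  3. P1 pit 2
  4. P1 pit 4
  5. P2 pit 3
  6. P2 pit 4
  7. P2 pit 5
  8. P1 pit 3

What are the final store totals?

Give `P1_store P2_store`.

Answer: 3 3

Derivation:
Move 1: P2 pit2 -> P1=[4,4,5,4,4,3](0) P2=[2,4,0,3,4,3](0)
Move 2: P2 pit1 -> P1=[4,4,5,4,4,3](0) P2=[2,0,1,4,5,4](0)
Move 3: P1 pit2 -> P1=[4,4,0,5,5,4](1) P2=[3,0,1,4,5,4](0)
Move 4: P1 pit4 -> P1=[4,4,0,5,0,5](2) P2=[4,1,2,4,5,4](0)
Move 5: P2 pit3 -> P1=[5,4,0,5,0,5](2) P2=[4,1,2,0,6,5](1)
Move 6: P2 pit4 -> P1=[6,5,1,6,0,5](2) P2=[4,1,2,0,0,6](2)
Move 7: P2 pit5 -> P1=[7,6,2,7,1,5](2) P2=[4,1,2,0,0,0](3)
Move 8: P1 pit3 -> P1=[7,6,2,0,2,6](3) P2=[5,2,3,1,0,0](3)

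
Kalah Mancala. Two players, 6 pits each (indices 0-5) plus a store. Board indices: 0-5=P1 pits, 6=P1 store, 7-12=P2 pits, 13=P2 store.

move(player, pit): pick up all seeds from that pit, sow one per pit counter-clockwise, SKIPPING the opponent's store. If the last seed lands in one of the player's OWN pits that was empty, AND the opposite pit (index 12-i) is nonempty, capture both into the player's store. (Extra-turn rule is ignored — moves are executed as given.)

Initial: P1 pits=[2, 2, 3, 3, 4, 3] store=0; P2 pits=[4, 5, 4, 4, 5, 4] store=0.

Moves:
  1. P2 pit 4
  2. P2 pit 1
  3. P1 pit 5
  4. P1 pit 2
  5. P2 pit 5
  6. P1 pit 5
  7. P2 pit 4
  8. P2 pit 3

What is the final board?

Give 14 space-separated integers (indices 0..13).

Answer: 1 5 1 5 6 0 3 5 1 5 0 1 1 9

Derivation:
Move 1: P2 pit4 -> P1=[3,3,4,3,4,3](0) P2=[4,5,4,4,0,5](1)
Move 2: P2 pit1 -> P1=[3,3,4,3,4,3](0) P2=[4,0,5,5,1,6](2)
Move 3: P1 pit5 -> P1=[3,3,4,3,4,0](1) P2=[5,1,5,5,1,6](2)
Move 4: P1 pit2 -> P1=[3,3,0,4,5,1](2) P2=[5,1,5,5,1,6](2)
Move 5: P2 pit5 -> P1=[4,4,1,5,6,1](2) P2=[5,1,5,5,1,0](3)
Move 6: P1 pit5 -> P1=[4,4,1,5,6,0](3) P2=[5,1,5,5,1,0](3)
Move 7: P2 pit4 -> P1=[0,4,1,5,6,0](3) P2=[5,1,5,5,0,0](8)
Move 8: P2 pit3 -> P1=[1,5,1,5,6,0](3) P2=[5,1,5,0,1,1](9)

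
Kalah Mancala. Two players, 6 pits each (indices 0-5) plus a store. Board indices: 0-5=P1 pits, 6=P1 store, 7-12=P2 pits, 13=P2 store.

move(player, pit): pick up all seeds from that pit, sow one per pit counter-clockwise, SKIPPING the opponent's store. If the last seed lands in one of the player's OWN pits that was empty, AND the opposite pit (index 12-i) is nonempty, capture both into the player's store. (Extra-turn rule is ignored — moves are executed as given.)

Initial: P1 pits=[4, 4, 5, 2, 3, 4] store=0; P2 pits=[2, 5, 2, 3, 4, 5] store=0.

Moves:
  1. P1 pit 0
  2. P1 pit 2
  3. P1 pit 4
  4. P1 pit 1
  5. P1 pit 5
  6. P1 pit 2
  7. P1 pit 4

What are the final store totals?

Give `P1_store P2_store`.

Move 1: P1 pit0 -> P1=[0,5,6,3,4,4](0) P2=[2,5,2,3,4,5](0)
Move 2: P1 pit2 -> P1=[0,5,0,4,5,5](1) P2=[3,6,2,3,4,5](0)
Move 3: P1 pit4 -> P1=[0,5,0,4,0,6](2) P2=[4,7,3,3,4,5](0)
Move 4: P1 pit1 -> P1=[0,0,1,5,1,7](3) P2=[4,7,3,3,4,5](0)
Move 5: P1 pit5 -> P1=[0,0,1,5,1,0](4) P2=[5,8,4,4,5,6](0)
Move 6: P1 pit2 -> P1=[0,0,0,6,1,0](4) P2=[5,8,4,4,5,6](0)
Move 7: P1 pit4 -> P1=[0,0,0,6,0,0](10) P2=[0,8,4,4,5,6](0)

Answer: 10 0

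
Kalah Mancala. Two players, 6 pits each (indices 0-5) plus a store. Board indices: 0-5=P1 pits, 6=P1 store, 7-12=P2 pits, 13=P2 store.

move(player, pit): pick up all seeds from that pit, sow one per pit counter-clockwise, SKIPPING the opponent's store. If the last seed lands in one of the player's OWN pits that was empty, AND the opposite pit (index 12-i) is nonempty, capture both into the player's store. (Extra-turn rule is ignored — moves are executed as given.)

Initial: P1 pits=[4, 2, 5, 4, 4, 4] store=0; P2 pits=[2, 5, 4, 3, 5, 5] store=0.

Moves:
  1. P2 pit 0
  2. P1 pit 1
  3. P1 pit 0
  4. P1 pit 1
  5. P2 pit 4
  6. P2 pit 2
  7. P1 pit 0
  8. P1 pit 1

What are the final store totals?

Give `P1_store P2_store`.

Answer: 0 2

Derivation:
Move 1: P2 pit0 -> P1=[4,2,5,4,4,4](0) P2=[0,6,5,3,5,5](0)
Move 2: P1 pit1 -> P1=[4,0,6,5,4,4](0) P2=[0,6,5,3,5,5](0)
Move 3: P1 pit0 -> P1=[0,1,7,6,5,4](0) P2=[0,6,5,3,5,5](0)
Move 4: P1 pit1 -> P1=[0,0,8,6,5,4](0) P2=[0,6,5,3,5,5](0)
Move 5: P2 pit4 -> P1=[1,1,9,6,5,4](0) P2=[0,6,5,3,0,6](1)
Move 6: P2 pit2 -> P1=[2,1,9,6,5,4](0) P2=[0,6,0,4,1,7](2)
Move 7: P1 pit0 -> P1=[0,2,10,6,5,4](0) P2=[0,6,0,4,1,7](2)
Move 8: P1 pit1 -> P1=[0,0,11,7,5,4](0) P2=[0,6,0,4,1,7](2)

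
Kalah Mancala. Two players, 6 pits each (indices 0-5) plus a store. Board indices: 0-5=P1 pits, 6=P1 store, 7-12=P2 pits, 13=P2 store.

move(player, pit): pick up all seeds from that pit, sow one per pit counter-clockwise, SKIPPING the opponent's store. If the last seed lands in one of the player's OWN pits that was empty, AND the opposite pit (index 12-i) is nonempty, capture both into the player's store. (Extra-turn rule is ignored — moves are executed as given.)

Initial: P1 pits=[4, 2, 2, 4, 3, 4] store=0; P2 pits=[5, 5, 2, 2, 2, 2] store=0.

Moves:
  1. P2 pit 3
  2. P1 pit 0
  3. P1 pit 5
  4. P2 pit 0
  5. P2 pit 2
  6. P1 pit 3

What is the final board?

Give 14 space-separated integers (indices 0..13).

Answer: 0 3 3 0 5 1 2 1 8 0 2 5 5 2

Derivation:
Move 1: P2 pit3 -> P1=[4,2,2,4,3,4](0) P2=[5,5,2,0,3,3](0)
Move 2: P1 pit0 -> P1=[0,3,3,5,4,4](0) P2=[5,5,2,0,3,3](0)
Move 3: P1 pit5 -> P1=[0,3,3,5,4,0](1) P2=[6,6,3,0,3,3](0)
Move 4: P2 pit0 -> P1=[0,3,3,5,4,0](1) P2=[0,7,4,1,4,4](1)
Move 5: P2 pit2 -> P1=[0,3,3,5,4,0](1) P2=[0,7,0,2,5,5](2)
Move 6: P1 pit3 -> P1=[0,3,3,0,5,1](2) P2=[1,8,0,2,5,5](2)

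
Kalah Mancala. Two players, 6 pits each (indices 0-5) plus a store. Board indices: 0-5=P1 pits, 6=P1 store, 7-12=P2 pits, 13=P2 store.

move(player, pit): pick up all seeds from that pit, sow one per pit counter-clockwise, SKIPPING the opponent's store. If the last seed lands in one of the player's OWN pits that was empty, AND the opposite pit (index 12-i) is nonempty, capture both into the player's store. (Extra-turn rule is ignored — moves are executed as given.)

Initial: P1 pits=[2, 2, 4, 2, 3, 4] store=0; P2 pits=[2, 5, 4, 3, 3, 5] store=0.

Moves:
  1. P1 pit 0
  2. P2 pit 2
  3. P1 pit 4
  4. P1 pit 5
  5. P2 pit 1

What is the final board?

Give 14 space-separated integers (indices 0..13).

Move 1: P1 pit0 -> P1=[0,3,5,2,3,4](0) P2=[2,5,4,3,3,5](0)
Move 2: P2 pit2 -> P1=[0,3,5,2,3,4](0) P2=[2,5,0,4,4,6](1)
Move 3: P1 pit4 -> P1=[0,3,5,2,0,5](1) P2=[3,5,0,4,4,6](1)
Move 4: P1 pit5 -> P1=[0,3,5,2,0,0](2) P2=[4,6,1,5,4,6](1)
Move 5: P2 pit1 -> P1=[1,3,5,2,0,0](2) P2=[4,0,2,6,5,7](2)

Answer: 1 3 5 2 0 0 2 4 0 2 6 5 7 2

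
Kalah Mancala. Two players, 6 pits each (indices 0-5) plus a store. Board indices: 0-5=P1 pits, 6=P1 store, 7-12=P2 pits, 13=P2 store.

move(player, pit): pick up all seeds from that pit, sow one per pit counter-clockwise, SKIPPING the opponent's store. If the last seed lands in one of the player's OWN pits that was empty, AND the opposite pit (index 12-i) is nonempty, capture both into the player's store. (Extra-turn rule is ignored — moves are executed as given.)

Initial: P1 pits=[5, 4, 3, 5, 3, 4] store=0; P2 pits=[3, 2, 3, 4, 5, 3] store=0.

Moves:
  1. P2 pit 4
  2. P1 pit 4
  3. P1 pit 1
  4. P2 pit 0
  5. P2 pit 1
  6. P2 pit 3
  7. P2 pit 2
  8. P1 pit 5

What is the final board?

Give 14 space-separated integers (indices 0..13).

Answer: 8 1 6 6 1 0 3 1 1 1 2 5 6 3

Derivation:
Move 1: P2 pit4 -> P1=[6,5,4,5,3,4](0) P2=[3,2,3,4,0,4](1)
Move 2: P1 pit4 -> P1=[6,5,4,5,0,5](1) P2=[4,2,3,4,0,4](1)
Move 3: P1 pit1 -> P1=[6,0,5,6,1,6](2) P2=[4,2,3,4,0,4](1)
Move 4: P2 pit0 -> P1=[6,0,5,6,1,6](2) P2=[0,3,4,5,1,4](1)
Move 5: P2 pit1 -> P1=[6,0,5,6,1,6](2) P2=[0,0,5,6,2,4](1)
Move 6: P2 pit3 -> P1=[7,1,6,6,1,6](2) P2=[0,0,5,0,3,5](2)
Move 7: P2 pit2 -> P1=[8,1,6,6,1,6](2) P2=[0,0,0,1,4,6](3)
Move 8: P1 pit5 -> P1=[8,1,6,6,1,0](3) P2=[1,1,1,2,5,6](3)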